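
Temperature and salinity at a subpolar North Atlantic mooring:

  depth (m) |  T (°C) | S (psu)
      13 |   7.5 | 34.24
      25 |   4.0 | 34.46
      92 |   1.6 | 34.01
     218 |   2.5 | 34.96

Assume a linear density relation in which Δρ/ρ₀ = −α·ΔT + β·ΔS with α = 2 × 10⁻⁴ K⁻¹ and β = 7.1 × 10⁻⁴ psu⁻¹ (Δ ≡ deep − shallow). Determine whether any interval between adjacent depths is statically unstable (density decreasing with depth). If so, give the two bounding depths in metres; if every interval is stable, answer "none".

none

Evaluate Δρ/ρ₀ = −αΔT + βΔS across each adjacent pair:
  13–25 m: −αΔT+βΔS = −(2 × 10⁻⁴)(-3.5)+(7.1 × 10⁻⁴)(+0.22) = 8.6 × 10⁻⁴ → stable
  25–92 m: −αΔT+βΔS = −(2 × 10⁻⁴)(-2.4)+(7.1 × 10⁻⁴)(-0.45) = 1.6 × 10⁻⁴ → stable
  92–218 m: −αΔT+βΔS = −(2 × 10⁻⁴)(+0.9)+(7.1 × 10⁻⁴)(+0.95) = 4.9 × 10⁻⁴ → stable
Every interval has Δρ > 0: the column is stably stratified throughout.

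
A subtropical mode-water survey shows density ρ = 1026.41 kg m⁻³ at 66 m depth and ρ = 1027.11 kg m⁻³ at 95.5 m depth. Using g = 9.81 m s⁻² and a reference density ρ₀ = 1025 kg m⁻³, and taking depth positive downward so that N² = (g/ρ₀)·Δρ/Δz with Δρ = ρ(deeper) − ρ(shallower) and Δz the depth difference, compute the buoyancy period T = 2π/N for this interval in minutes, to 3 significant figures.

6.95 min

Δρ = 1027.11 − 1026.41 = 0.70 kg m⁻³ over Δz = 95.5 − 66 = 29.5 m.
N² = (9.81/1025) × (0.70/29.5) = 2.2710 × 10⁻⁴ s⁻².
N = √(2.2710 × 10⁻⁴) = 0.015070 rad s⁻¹, so T = 2π/N = 416.93 s = 6.9488 min ≈ 6.95 min.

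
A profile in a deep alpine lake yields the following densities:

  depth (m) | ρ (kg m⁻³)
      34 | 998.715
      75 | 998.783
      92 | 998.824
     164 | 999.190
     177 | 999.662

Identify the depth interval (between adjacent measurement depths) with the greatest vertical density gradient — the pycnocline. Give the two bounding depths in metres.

164–177 m

Compute the density gradient over each adjacent pair:
  34–75 m: Δρ/Δz = 0.068/41 = 1.7 × 10⁻³ kg m⁻⁴
  75–92 m: Δρ/Δz = 0.041/17 = 2.4 × 10⁻³ kg m⁻⁴
  92–164 m: Δρ/Δz = 0.366/72 = 5.1 × 10⁻³ kg m⁻⁴
  164–177 m: Δρ/Δz = 0.472/13 = 0.036 kg m⁻⁴
The largest gradient is in the 164–177 m interval — the pycnocline.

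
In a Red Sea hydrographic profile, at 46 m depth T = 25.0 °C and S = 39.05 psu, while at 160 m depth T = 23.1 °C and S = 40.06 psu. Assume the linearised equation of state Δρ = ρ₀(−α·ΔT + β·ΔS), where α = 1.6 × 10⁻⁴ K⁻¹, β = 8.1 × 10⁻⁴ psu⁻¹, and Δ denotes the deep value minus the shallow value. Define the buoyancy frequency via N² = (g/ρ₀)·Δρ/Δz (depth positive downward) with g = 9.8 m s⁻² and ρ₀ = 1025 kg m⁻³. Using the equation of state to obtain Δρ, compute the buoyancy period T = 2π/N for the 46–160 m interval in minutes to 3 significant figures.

10.7 min

ΔT = -1.9 K, ΔS = +1.01 psu (deep − shallow).
Δρ/ρ₀ = −αΔT + βΔS = 3.04 × 10⁻⁴ + 8.181 × 10⁻⁴ = 1.1221 × 10⁻³, so Δρ ≈ 1.150 kg m⁻³.
N² = (g/ρ₀)·Δρ/Δz = g·(Δρ/ρ₀)/Δz = 9.8 × 1.1221 × 10⁻³ / 114 = 9.6461 × 10⁻⁵ s⁻².
N = √(9.6461 × 10⁻⁵) = 9.8215 × 10⁻³ rad s⁻¹ → T = 2π/N = 639.74 s = 10.662 min ≈ 10.7 min.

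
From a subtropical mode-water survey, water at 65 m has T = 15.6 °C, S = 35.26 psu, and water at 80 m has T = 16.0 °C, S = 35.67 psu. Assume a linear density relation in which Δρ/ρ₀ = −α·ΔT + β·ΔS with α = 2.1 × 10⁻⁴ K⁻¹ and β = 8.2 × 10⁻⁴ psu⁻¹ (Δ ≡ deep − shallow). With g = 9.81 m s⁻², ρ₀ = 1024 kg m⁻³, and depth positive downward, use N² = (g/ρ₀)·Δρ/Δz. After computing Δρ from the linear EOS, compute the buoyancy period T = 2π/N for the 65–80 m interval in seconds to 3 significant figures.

489 s

ΔT = +0.4 K, ΔS = +0.41 psu (deep − shallow).
Δρ/ρ₀ = −αΔT + βΔS = -8.40 × 10⁻⁵ + 3.362 × 10⁻⁴ = 2.522 × 10⁻⁴, so Δρ ≈ 0.2583 kg m⁻³.
N² = (g/ρ₀)·Δρ/Δz = g·(Δρ/ρ₀)/Δz = 9.81 × 2.522 × 10⁻⁴ / 15 = 1.6494 × 10⁻⁴ s⁻².
N = √(1.6494 × 10⁻⁴) = 0.012843 rad s⁻¹ → T = 2π/N = 489.23 s ≈ 489 s.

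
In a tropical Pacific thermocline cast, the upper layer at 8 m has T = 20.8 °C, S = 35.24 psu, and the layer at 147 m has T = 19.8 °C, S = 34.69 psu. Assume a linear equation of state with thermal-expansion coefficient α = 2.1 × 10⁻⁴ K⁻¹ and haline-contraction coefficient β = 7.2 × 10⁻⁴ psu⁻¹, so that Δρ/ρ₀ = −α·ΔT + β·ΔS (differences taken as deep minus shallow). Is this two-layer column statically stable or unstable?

unstable

ΔT = 19.8 − 20.8 = -1.0 K and ΔS = 34.69 − 35.24 = -0.55 psu (deep − shallow).
−αΔT = 2.10 × 10⁻⁴; βΔS = -3.96 × 10⁻⁴; sum Δρ/ρ₀ = -1.86 × 10⁻⁴.
Δρ/ρ₀ < 0, so Δρ < 0: deeper water is lighter → statically unstable; the column would overturn.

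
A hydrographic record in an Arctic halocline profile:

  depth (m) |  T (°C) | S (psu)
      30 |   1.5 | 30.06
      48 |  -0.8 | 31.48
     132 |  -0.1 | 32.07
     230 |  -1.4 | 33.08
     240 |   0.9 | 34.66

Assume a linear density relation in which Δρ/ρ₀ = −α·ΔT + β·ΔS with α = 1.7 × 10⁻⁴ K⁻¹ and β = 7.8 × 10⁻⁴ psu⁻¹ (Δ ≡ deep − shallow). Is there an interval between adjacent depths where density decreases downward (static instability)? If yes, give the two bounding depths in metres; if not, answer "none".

Evaluate Δρ/ρ₀ = −αΔT + βΔS across each adjacent pair:
  30–48 m: −αΔT+βΔS = −(1.7 × 10⁻⁴)(-2.3)+(7.8 × 10⁻⁴)(+1.42) = 1.5 × 10⁻³ → stable
  48–132 m: −αΔT+βΔS = −(1.7 × 10⁻⁴)(+0.7)+(7.8 × 10⁻⁴)(+0.59) = 3.4 × 10⁻⁴ → stable
  132–230 m: −αΔT+βΔS = −(1.7 × 10⁻⁴)(-1.3)+(7.8 × 10⁻⁴)(+1.01) = 1.0 × 10⁻³ → stable
  230–240 m: −αΔT+βΔS = −(1.7 × 10⁻⁴)(+2.3)+(7.8 × 10⁻⁴)(+1.58) = 8.4 × 10⁻⁴ → stable
Every interval has Δρ > 0: the column is stably stratified throughout.

none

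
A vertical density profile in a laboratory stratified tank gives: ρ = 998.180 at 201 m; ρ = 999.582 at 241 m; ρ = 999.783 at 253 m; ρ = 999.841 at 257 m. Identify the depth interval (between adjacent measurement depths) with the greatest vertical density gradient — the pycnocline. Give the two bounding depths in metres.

201–241 m

Compute the density gradient over each adjacent pair:
  201–241 m: Δρ/Δz = 1.402/40 = 0.035 kg m⁻⁴
  241–253 m: Δρ/Δz = 0.201/12 = 0.017 kg m⁻⁴
  253–257 m: Δρ/Δz = 0.058/4 = 0.015 kg m⁻⁴
The largest gradient is in the 201–241 m interval — the pycnocline.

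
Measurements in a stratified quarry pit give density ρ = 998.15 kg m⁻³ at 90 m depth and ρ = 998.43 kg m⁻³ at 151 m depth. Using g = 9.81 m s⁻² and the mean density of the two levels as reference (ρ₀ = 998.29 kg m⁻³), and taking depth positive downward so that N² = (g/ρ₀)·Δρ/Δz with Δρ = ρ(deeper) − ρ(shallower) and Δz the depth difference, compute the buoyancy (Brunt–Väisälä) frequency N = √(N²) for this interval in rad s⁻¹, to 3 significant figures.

Δρ = 998.43 − 998.15 = 0.28 kg m⁻³ over Δz = 151 − 90 = 61 m.
N² = (9.81/998.29) × (0.28/61) = 4.5107 × 10⁻⁵ s⁻².
N = √(4.5107 × 10⁻⁵) = 6.7162 × 10⁻³ rad s⁻¹ ≈ 6.72 × 10⁻³ rad s⁻¹.

6.72 × 10⁻³ rad s⁻¹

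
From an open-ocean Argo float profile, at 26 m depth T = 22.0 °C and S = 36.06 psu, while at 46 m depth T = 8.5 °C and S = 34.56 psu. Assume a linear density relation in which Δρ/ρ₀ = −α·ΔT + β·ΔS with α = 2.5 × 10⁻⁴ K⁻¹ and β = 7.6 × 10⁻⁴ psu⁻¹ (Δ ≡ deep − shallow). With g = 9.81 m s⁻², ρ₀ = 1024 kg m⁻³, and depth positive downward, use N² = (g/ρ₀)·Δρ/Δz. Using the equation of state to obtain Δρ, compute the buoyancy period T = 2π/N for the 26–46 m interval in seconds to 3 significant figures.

ΔT = -13.5 K, ΔS = -1.50 psu (deep − shallow).
Δρ/ρ₀ = −αΔT + βΔS = 3.375 × 10⁻³ − 1.14 × 10⁻³ = 2.235 × 10⁻³, so Δρ ≈ 2.289 kg m⁻³.
N² = (g/ρ₀)·Δρ/Δz = g·(Δρ/ρ₀)/Δz = 9.81 × 2.235 × 10⁻³ / 20 = 1.0963 × 10⁻³ s⁻².
N = √(1.0963 × 10⁻³) = 0.033110 rad s⁻¹ → T = 2π/N = 189.77 s ≈ 190 s.

190 s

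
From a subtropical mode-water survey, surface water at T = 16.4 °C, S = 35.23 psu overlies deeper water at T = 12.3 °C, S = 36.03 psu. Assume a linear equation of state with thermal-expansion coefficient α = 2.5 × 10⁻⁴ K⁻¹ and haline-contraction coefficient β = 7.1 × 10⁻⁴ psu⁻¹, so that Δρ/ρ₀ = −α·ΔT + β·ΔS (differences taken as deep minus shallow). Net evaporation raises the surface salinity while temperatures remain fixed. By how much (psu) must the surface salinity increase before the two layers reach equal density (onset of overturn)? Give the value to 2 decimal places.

2.24 psu

Neutral buoyancy requires −α(T_deep − T_surf) + β(S_deep − S_surf′) = 0.
S_surf′ = S_deep − (α/β)·ΔT = 36.03 − (2.5 × 10⁻⁴/7.1 × 10⁻⁴)·(-4.1) = 37.4737 psu.
Increase required: 37.4737 − 35.23 = 2.2437 psu.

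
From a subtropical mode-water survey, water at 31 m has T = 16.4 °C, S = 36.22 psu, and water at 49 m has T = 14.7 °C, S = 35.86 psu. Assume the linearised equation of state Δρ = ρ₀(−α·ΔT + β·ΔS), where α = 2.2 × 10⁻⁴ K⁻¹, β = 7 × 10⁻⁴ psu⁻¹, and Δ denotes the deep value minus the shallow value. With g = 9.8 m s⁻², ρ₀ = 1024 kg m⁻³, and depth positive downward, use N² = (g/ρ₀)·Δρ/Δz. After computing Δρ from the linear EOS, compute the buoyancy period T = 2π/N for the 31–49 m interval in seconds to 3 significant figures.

771 s

ΔT = -1.7 K, ΔS = -0.36 psu (deep − shallow).
Δρ/ρ₀ = −αΔT + βΔS = 3.74 × 10⁻⁴ − 2.52 × 10⁻⁴ = 1.22 × 10⁻⁴, so Δρ ≈ 0.1249 kg m⁻³.
N² = (g/ρ₀)·Δρ/Δz = g·(Δρ/ρ₀)/Δz = 9.8 × 1.22 × 10⁻⁴ / 18 = 6.6422 × 10⁻⁵ s⁻².
N = √(6.6422 × 10⁻⁵) = 8.1500 × 10⁻³ rad s⁻¹ → T = 2π/N = 770.94 s ≈ 771 s.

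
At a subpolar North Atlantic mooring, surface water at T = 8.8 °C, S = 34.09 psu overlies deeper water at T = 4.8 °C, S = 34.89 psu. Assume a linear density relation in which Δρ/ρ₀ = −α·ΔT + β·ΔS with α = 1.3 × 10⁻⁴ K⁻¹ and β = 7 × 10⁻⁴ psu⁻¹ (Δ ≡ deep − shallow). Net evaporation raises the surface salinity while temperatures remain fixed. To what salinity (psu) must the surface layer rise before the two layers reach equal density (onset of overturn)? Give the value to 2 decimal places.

35.63 psu

Neutral buoyancy requires −α(T_deep − T_surf) + β(S_deep − S_surf′) = 0.
S_surf′ = S_deep − (α/β)·ΔT = 34.89 − (1.3 × 10⁻⁴/7 × 10⁻⁴)·(-4.0) = 35.6329 psu.
Increase required: 35.6329 − 34.09 = 1.5429 psu.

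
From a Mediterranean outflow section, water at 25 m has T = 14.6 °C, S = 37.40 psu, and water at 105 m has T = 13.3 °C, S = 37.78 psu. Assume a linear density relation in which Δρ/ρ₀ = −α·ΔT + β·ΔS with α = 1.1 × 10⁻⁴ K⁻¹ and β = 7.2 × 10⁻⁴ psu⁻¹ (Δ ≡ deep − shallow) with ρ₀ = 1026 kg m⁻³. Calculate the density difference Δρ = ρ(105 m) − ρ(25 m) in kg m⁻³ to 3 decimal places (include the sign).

ΔT = -1.3 K, ΔS = +0.38 psu (deep − shallow).
Δρ/ρ₀ = −(1.1 × 10⁻⁴)(-1.3) + (7.2 × 10⁻⁴)(+0.38) = 4.166 × 10⁻⁴.
Δρ = 1026 × (4.166 × 10⁻⁴) = +0.427 kg m⁻³.
Positive Δρ: denser below, stable.

+0.427 kg m⁻³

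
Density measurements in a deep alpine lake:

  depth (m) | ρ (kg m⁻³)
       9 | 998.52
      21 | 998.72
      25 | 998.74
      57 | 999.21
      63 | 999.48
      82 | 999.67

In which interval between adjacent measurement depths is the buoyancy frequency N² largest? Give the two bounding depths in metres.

57–63 m

Compute the density gradient over each adjacent pair:
  9–21 m: Δρ/Δz = 0.20/12 = 0.017 kg m⁻⁴
  21–25 m: Δρ/Δz = 0.02/4 = 5.0 × 10⁻³ kg m⁻⁴
  25–57 m: Δρ/Δz = 0.47/32 = 0.015 kg m⁻⁴
  57–63 m: Δρ/Δz = 0.27/6 = 0.045 kg m⁻⁴
  63–82 m: Δρ/Δz = 0.19/19 = 0.010 kg m⁻⁴
The largest gradient is in the 57–63 m interval — the pycnocline.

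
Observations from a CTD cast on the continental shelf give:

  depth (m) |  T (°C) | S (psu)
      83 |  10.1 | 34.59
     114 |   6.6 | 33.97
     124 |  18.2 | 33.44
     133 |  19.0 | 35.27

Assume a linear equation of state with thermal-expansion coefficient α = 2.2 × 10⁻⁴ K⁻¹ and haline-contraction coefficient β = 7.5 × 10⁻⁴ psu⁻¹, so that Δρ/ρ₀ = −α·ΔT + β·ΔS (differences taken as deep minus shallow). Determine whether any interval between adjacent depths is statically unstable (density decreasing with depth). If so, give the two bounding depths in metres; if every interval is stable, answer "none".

114–124 m

Evaluate Δρ/ρ₀ = −αΔT + βΔS across each adjacent pair:
  83–114 m: −αΔT+βΔS = −(2.2 × 10⁻⁴)(-3.5)+(7.5 × 10⁻⁴)(-0.62) = 3.1 × 10⁻⁴ → stable
  114–124 m: −αΔT+βΔS = −(2.2 × 10⁻⁴)(+11.6)+(7.5 × 10⁻⁴)(-0.53) = -2.9 × 10⁻³ → UNSTABLE
  124–133 m: −αΔT+βΔS = −(2.2 × 10⁻⁴)(+0.8)+(7.5 × 10⁻⁴)(+1.83) = 1.2 × 10⁻³ → stable
The 114–124 m interval has Δρ < 0: lighter water underlies denser water.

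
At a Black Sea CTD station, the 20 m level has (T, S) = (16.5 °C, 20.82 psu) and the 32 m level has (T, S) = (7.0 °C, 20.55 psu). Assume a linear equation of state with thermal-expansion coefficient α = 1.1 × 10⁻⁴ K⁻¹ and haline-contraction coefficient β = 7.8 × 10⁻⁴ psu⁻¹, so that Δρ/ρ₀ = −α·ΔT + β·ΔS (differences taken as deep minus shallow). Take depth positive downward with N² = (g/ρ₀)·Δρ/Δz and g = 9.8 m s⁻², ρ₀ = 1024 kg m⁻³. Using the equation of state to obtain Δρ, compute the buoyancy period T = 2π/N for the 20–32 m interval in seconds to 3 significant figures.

241 s

ΔT = -9.5 K, ΔS = -0.27 psu (deep − shallow).
Δρ/ρ₀ = −αΔT + βΔS = 1.045 × 10⁻³ − 2.106 × 10⁻⁴ = 8.344 × 10⁻⁴, so Δρ ≈ 0.8544 kg m⁻³.
N² = (g/ρ₀)·Δρ/Δz = g·(Δρ/ρ₀)/Δz = 9.8 × 8.344 × 10⁻⁴ / 12 = 6.8143 × 10⁻⁴ s⁻².
N = √(6.8143 × 10⁻⁴) = 0.026104 rad s⁻¹ → T = 2π/N = 240.70 s ≈ 241 s.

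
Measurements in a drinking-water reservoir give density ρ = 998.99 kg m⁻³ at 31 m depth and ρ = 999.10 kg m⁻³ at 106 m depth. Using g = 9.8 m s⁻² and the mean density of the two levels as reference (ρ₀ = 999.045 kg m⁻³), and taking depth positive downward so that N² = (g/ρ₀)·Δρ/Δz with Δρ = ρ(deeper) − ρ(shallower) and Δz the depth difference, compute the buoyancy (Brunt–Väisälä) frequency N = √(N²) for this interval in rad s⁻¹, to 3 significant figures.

3.79 × 10⁻³ rad s⁻¹

Δρ = 999.10 − 998.99 = 0.11 kg m⁻³ over Δz = 106 − 31 = 75 m.
N² = (9.8/999.045) × (0.11/75) = 1.4387 × 10⁻⁵ s⁻².
N = √(1.4387 × 10⁻⁵) = 3.7930 × 10⁻³ rad s⁻¹ ≈ 3.79 × 10⁻³ rad s⁻¹.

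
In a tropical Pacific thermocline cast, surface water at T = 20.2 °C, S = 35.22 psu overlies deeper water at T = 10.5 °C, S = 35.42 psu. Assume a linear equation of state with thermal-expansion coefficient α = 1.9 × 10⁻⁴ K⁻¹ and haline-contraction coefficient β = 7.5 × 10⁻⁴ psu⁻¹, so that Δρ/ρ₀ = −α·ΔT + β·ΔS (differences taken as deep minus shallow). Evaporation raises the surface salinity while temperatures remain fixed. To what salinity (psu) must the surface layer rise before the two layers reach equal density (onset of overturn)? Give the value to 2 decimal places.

Neutral buoyancy requires −α(T_deep − T_surf) + β(S_deep − S_surf′) = 0.
S_surf′ = S_deep − (α/β)·ΔT = 35.42 − (1.9 × 10⁻⁴/7.5 × 10⁻⁴)·(-9.7) = 37.8773 psu.
Increase required: 37.8773 − 35.22 = 2.6573 psu.

37.88 psu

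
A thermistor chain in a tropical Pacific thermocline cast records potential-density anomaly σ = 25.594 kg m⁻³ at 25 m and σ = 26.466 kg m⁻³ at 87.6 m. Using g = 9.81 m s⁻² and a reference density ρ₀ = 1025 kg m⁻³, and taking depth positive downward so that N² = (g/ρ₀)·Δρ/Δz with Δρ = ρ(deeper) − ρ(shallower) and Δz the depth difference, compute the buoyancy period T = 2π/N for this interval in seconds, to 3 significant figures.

544 s

Δρ = 1026.466 − 1025.594 = 0.872 kg m⁻³ over Δz = 87.6 − 25 = 62.6 m.
N² = (9.81/1025) × (0.872/62.6) = 1.3332 × 10⁻⁴ s⁻².
N = √(1.3332 × 10⁻⁴) = 0.011546 rad s⁻¹, so T = 2π/N = 544.19 s ≈ 544 s.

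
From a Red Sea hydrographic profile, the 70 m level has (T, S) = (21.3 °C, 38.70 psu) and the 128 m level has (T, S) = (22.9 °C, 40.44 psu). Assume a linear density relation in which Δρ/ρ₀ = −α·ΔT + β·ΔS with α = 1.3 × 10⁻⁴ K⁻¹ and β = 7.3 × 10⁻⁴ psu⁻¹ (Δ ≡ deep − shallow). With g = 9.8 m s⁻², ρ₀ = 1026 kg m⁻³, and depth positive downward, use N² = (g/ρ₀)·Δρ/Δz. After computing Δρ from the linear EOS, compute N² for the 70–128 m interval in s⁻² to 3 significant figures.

ΔT = +1.6 K, ΔS = +1.74 psu (deep − shallow).
Δρ/ρ₀ = −αΔT + βΔS = -2.08 × 10⁻⁴ + 1.2702 × 10⁻³ = 1.0622 × 10⁻³, so Δρ ≈ 1.090 kg m⁻³.
N² = (g/ρ₀)·Δρ/Δz = g·(Δρ/ρ₀)/Δz = 9.8 × 1.0622 × 10⁻³ / 58 = 1.7948 × 10⁻⁴ s⁻² ≈ 1.79 × 10⁻⁴ s⁻².

1.79 × 10⁻⁴ s⁻²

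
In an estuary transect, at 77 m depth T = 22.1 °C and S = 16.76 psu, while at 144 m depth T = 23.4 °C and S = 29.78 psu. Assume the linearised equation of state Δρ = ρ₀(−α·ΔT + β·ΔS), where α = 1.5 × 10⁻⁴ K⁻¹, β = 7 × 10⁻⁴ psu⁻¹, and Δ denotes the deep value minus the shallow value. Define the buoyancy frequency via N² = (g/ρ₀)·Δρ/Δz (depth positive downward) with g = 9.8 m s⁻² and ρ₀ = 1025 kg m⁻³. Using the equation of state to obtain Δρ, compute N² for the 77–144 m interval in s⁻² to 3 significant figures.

1.30 × 10⁻³ s⁻²

ΔT = +1.3 K, ΔS = +13.02 psu (deep − shallow).
Δρ/ρ₀ = −αΔT + βΔS = -1.95 × 10⁻⁴ + 9.114 × 10⁻³ = 8.919 × 10⁻³, so Δρ ≈ 9.142 kg m⁻³.
N² = (g/ρ₀)·Δρ/Δz = g·(Δρ/ρ₀)/Δz = 9.8 × 8.919 × 10⁻³ / 67 = 1.3046 × 10⁻³ s⁻² ≈ 1.30 × 10⁻³ s⁻².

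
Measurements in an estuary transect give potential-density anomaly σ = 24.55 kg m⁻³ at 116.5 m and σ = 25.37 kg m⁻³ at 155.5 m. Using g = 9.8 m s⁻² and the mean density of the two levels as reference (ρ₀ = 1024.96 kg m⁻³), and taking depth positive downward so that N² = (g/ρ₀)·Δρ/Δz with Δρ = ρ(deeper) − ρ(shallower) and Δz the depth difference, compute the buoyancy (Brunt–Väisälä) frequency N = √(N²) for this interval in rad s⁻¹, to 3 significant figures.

Δρ = 1025.37 − 1024.55 = 0.82 kg m⁻³ over Δz = 155.5 − 116.5 = 39 m.
N² = (9.8/1024.96) × (0.82/39) = 2.0103 × 10⁻⁴ s⁻².
N = √(2.0103 × 10⁻⁴) = 0.014179 rad s⁻¹ ≈ 0.0142 rad s⁻¹.

0.0142 rad s⁻¹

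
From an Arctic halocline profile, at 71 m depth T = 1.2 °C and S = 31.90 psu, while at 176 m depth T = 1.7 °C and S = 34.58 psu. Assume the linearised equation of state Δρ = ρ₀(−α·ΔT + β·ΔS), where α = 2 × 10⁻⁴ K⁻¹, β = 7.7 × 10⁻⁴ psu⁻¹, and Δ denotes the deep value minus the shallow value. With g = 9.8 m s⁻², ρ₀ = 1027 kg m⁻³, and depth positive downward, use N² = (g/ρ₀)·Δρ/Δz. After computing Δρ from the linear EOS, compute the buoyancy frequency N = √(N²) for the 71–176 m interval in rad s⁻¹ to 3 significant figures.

0.0135 rad s⁻¹

ΔT = +0.5 K, ΔS = +2.68 psu (deep − shallow).
Δρ/ρ₀ = −αΔT + βΔS = -1.00 × 10⁻⁴ + 2.0636 × 10⁻³ = 1.9636 × 10⁻³, so Δρ ≈ 2.017 kg m⁻³.
N² = (g/ρ₀)·Δρ/Δz = g·(Δρ/ρ₀)/Δz = 9.8 × 1.9636 × 10⁻³ / 105 = 1.8327 × 10⁻⁴ s⁻².
N = √(1.8327 × 10⁻⁴) = 0.013538 rad s⁻¹ ≈ 0.0135 rad s⁻¹.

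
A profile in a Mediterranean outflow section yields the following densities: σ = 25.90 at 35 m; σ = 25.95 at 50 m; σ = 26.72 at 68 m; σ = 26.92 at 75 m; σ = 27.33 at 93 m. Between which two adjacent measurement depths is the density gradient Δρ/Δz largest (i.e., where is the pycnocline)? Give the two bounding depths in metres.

Compute the density gradient over each adjacent pair:
  35–50 m: Δρ/Δz = 0.05/15 = 3.3 × 10⁻³ kg m⁻⁴
  50–68 m: Δρ/Δz = 0.77/18 = 0.043 kg m⁻⁴
  68–75 m: Δρ/Δz = 0.20/7 = 0.029 kg m⁻⁴
  75–93 m: Δρ/Δz = 0.41/18 = 0.023 kg m⁻⁴
The largest gradient is in the 50–68 m interval — the pycnocline.

50–68 m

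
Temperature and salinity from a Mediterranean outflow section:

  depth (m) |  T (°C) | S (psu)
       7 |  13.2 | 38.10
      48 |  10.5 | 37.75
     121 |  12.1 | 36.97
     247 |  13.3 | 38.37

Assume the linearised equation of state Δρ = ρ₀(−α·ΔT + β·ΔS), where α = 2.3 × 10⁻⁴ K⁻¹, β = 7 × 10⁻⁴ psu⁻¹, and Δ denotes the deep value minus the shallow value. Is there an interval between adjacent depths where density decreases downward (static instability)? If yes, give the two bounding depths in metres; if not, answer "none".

48–121 m

Evaluate Δρ/ρ₀ = −αΔT + βΔS across each adjacent pair:
  7–48 m: −αΔT+βΔS = −(2.3 × 10⁻⁴)(-2.7)+(7 × 10⁻⁴)(-0.35) = 3.8 × 10⁻⁴ → stable
  48–121 m: −αΔT+βΔS = −(2.3 × 10⁻⁴)(+1.6)+(7 × 10⁻⁴)(-0.78) = -9.1 × 10⁻⁴ → UNSTABLE
  121–247 m: −αΔT+βΔS = −(2.3 × 10⁻⁴)(+1.2)+(7 × 10⁻⁴)(+1.40) = 7.0 × 10⁻⁴ → stable
The 48–121 m interval has Δρ < 0: lighter water underlies denser water.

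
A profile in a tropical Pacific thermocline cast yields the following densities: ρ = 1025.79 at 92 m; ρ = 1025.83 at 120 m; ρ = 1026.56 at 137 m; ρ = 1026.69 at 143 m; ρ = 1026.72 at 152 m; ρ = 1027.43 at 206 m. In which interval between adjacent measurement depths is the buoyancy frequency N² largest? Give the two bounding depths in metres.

Compute the density gradient over each adjacent pair:
  92–120 m: Δρ/Δz = 0.04/28 = 1.4 × 10⁻³ kg m⁻⁴
  120–137 m: Δρ/Δz = 0.73/17 = 0.043 kg m⁻⁴
  137–143 m: Δρ/Δz = 0.13/6 = 0.022 kg m⁻⁴
  143–152 m: Δρ/Δz = 0.03/9 = 3.3 × 10⁻³ kg m⁻⁴
  152–206 m: Δρ/Δz = 0.71/54 = 0.013 kg m⁻⁴
The largest gradient is in the 120–137 m interval — the pycnocline.

120–137 m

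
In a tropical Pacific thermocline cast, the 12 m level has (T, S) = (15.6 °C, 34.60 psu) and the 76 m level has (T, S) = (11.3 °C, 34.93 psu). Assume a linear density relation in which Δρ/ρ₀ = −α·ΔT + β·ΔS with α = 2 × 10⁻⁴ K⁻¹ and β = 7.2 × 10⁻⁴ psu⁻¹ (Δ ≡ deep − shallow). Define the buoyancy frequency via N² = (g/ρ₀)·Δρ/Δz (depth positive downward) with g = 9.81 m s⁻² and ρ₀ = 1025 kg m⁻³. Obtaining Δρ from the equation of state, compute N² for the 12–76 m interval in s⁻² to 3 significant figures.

1.68 × 10⁻⁴ s⁻²

ΔT = -4.3 K, ΔS = +0.33 psu (deep − shallow).
Δρ/ρ₀ = −αΔT + βΔS = 8.60 × 10⁻⁴ + 2.376 × 10⁻⁴ = 1.0976 × 10⁻³, so Δρ ≈ 1.125 kg m⁻³.
N² = (g/ρ₀)·Δρ/Δz = g·(Δρ/ρ₀)/Δz = 9.81 × 1.0976 × 10⁻³ / 64 = 1.6824 × 10⁻⁴ s⁻² ≈ 1.68 × 10⁻⁴ s⁻².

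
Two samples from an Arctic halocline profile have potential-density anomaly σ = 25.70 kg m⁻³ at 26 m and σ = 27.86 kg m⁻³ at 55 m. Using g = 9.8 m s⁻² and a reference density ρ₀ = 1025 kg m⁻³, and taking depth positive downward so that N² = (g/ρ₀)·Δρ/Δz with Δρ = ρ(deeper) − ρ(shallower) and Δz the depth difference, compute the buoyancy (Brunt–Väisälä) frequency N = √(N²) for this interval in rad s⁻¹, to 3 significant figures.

Δρ = 1027.86 − 1025.70 = 2.16 kg m⁻³ over Δz = 55 − 26 = 29 m.
N² = (9.8/1025) × (2.16/29) = 7.1213 × 10⁻⁴ s⁻².
N = √(7.1213 × 10⁻⁴) = 0.026686 rad s⁻¹ ≈ 0.0267 rad s⁻¹.

0.0267 rad s⁻¹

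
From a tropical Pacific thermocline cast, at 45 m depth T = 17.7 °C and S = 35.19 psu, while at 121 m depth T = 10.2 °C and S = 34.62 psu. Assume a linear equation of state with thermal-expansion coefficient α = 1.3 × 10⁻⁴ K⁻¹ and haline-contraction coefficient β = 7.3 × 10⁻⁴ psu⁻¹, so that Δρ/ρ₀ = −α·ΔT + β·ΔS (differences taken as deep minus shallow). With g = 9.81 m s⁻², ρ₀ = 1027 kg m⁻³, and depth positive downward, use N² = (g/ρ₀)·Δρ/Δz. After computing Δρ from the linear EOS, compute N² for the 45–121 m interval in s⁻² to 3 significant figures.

ΔT = -7.5 K, ΔS = -0.57 psu (deep − shallow).
Δρ/ρ₀ = −αΔT + βΔS = 9.75 × 10⁻⁴ − 4.161 × 10⁻⁴ = 5.589 × 10⁻⁴, so Δρ ≈ 0.5740 kg m⁻³.
N² = (g/ρ₀)·Δρ/Δz = g·(Δρ/ρ₀)/Δz = 9.81 × 5.589 × 10⁻⁴ / 76 = 7.2142 × 10⁻⁵ s⁻² ≈ 7.21 × 10⁻⁵ s⁻².

7.21 × 10⁻⁵ s⁻²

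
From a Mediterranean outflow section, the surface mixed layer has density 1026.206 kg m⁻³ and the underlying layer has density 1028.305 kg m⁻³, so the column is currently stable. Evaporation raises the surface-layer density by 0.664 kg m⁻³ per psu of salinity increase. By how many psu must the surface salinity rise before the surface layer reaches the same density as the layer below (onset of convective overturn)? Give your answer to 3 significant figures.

3.16 psu

Density deficit of the surface layer: 1028.305 − 1026.206 = 2.099 kg m⁻³.
Required change = 2.099 / 0.664 = 3.16 psu.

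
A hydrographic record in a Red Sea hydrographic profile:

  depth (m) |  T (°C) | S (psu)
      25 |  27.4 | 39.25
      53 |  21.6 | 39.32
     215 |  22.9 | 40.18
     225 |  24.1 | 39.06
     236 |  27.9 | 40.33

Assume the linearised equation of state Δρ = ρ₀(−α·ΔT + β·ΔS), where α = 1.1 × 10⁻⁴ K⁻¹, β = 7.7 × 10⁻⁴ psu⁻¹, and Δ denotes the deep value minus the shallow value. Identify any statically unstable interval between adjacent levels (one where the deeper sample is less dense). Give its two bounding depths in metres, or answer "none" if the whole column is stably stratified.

Evaluate Δρ/ρ₀ = −αΔT + βΔS across each adjacent pair:
  25–53 m: −αΔT+βΔS = −(1.1 × 10⁻⁴)(-5.8)+(7.7 × 10⁻⁴)(+0.07) = 6.9 × 10⁻⁴ → stable
  53–215 m: −αΔT+βΔS = −(1.1 × 10⁻⁴)(+1.3)+(7.7 × 10⁻⁴)(+0.86) = 5.2 × 10⁻⁴ → stable
  215–225 m: −αΔT+βΔS = −(1.1 × 10⁻⁴)(+1.2)+(7.7 × 10⁻⁴)(-1.12) = -9.9 × 10⁻⁴ → UNSTABLE
  225–236 m: −αΔT+βΔS = −(1.1 × 10⁻⁴)(+3.8)+(7.7 × 10⁻⁴)(+1.27) = 5.6 × 10⁻⁴ → stable
The 215–225 m interval has Δρ < 0: lighter water underlies denser water.

215–225 m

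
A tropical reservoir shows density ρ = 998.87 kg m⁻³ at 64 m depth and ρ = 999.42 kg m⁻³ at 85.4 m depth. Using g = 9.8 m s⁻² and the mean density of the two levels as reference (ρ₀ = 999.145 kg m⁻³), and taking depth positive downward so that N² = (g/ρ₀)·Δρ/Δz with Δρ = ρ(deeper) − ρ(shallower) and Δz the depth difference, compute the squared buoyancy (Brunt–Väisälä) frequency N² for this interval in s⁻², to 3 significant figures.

2.52 × 10⁻⁴ s⁻²

Δρ = 999.42 − 998.87 = 0.55 kg m⁻³ over Δz = 85.4 − 64 = 21.4 m.
N² = (9.8/999.145) × (0.55/21.4) = 2.5208 × 10⁻⁴ s⁻² ≈ 2.52 × 10⁻⁴ s⁻².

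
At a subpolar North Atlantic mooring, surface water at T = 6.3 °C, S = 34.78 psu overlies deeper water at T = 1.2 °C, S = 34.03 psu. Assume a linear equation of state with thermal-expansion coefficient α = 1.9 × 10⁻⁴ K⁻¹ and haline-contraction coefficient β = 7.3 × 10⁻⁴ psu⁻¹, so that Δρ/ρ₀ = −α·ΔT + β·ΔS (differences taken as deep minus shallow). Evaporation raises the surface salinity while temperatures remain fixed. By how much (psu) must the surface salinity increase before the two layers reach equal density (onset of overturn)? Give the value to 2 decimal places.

Neutral buoyancy requires −α(T_deep − T_surf) + β(S_deep − S_surf′) = 0.
S_surf′ = S_deep − (α/β)·ΔT = 34.03 − (1.9 × 10⁻⁴/7.3 × 10⁻⁴)·(-5.1) = 35.3574 psu.
Increase required: 35.3574 − 34.78 = 0.5774 psu.

0.58 psu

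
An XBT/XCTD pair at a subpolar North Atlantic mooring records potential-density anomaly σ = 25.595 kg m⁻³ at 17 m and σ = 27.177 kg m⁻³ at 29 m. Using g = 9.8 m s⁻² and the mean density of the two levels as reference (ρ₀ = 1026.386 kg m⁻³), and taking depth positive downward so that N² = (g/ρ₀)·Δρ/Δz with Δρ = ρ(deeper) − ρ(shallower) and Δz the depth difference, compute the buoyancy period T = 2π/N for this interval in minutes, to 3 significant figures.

Δρ = 1027.177 − 1025.595 = 1.582 kg m⁻³ over Δz = 29 − 17 = 12 m.
N² = (9.8/1026.386) × (1.582/12) = 1.2588 × 10⁻³ s⁻².
N = √(1.2588 × 10⁻³) = 0.035480 rad s⁻¹, so T = 2π/N = 177.09 s = 2.9515 min ≈ 2.95 min.

2.95 min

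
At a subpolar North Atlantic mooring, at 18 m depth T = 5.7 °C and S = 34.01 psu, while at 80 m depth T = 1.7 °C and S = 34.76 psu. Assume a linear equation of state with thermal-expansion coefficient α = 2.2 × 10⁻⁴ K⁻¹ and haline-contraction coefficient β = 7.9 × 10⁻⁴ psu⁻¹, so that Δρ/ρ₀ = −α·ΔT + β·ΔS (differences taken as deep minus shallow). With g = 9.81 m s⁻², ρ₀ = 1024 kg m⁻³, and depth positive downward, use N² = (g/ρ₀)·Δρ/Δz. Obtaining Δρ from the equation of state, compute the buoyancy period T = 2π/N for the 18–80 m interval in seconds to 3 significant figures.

412 s

ΔT = -4.0 K, ΔS = +0.75 psu (deep − shallow).
Δρ/ρ₀ = −αΔT + βΔS = 8.80 × 10⁻⁴ + 5.925 × 10⁻⁴ = 1.4725 × 10⁻³, so Δρ ≈ 1.508 kg m⁻³.
N² = (g/ρ₀)·Δρ/Δz = g·(Δρ/ρ₀)/Δz = 9.81 × 1.4725 × 10⁻³ / 62 = 2.3299 × 10⁻⁴ s⁻².
N = √(2.3299 × 10⁻⁴) = 0.015264 rad s⁻¹ → T = 2π/N = 411.63 s ≈ 412 s.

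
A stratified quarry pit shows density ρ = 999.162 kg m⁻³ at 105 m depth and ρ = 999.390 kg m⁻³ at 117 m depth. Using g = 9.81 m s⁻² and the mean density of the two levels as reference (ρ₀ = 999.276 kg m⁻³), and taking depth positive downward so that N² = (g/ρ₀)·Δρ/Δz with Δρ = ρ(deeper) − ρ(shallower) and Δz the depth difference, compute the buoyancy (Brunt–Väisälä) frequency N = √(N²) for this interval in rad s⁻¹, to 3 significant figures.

Δρ = 999.390 − 999.162 = 0.228 kg m⁻³ over Δz = 117 − 105 = 12 m.
N² = (9.81/999.276) × (0.228/12) = 1.8653 × 10⁻⁴ s⁻².
N = √(1.8653 × 10⁻⁴) = 0.013658 rad s⁻¹ ≈ 0.0137 rad s⁻¹.

0.0137 rad s⁻¹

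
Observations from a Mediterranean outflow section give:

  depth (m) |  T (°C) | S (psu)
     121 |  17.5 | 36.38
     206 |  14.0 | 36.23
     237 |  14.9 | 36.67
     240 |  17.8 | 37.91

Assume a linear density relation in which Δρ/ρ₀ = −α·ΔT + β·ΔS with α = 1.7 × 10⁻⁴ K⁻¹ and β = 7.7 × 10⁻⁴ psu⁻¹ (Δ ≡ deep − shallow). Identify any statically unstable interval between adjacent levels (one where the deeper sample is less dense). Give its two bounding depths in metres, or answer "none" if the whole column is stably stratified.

Evaluate Δρ/ρ₀ = −αΔT + βΔS across each adjacent pair:
  121–206 m: −αΔT+βΔS = −(1.7 × 10⁻⁴)(-3.5)+(7.7 × 10⁻⁴)(-0.15) = 4.8 × 10⁻⁴ → stable
  206–237 m: −αΔT+βΔS = −(1.7 × 10⁻⁴)(+0.9)+(7.7 × 10⁻⁴)(+0.44) = 1.9 × 10⁻⁴ → stable
  237–240 m: −αΔT+βΔS = −(1.7 × 10⁻⁴)(+2.9)+(7.7 × 10⁻⁴)(+1.24) = 4.6 × 10⁻⁴ → stable
Every interval has Δρ > 0: the column is stably stratified throughout.

none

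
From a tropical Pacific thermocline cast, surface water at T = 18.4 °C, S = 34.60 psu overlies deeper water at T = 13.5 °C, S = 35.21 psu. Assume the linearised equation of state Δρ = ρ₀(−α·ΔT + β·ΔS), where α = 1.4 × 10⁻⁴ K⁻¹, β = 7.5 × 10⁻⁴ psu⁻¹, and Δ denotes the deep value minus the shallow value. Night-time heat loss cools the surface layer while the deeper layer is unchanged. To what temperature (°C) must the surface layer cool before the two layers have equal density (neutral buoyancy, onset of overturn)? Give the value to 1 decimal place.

10.2 °C

Neutral buoyancy requires Δρ = 0, i.e. −α(T_deep − T_surf′) + β(S_deep − S_surf) = 0.
T_surf′ = T_deep − (β/α)·ΔS = 13.5 − (7.5 × 10⁻⁴/1.4 × 10⁻⁴)·(+0.61) = 10.232 °C.
Cooling required: 18.4 − (10.232) = 8.168 °C.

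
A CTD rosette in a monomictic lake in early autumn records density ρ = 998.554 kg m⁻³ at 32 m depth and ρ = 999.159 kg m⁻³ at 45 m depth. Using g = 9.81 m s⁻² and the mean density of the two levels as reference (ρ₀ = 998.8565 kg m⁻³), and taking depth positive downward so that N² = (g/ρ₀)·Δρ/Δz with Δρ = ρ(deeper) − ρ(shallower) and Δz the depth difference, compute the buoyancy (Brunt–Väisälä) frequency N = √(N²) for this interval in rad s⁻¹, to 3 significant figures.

Δρ = 999.159 − 998.554 = 0.605 kg m⁻³ over Δz = 45 − 32 = 13 m.
N² = (9.81/998.8565) × (0.605/13) = 4.5706 × 10⁻⁴ s⁻².
N = √(4.5706 × 10⁻⁴) = 0.021379 rad s⁻¹ ≈ 0.0214 rad s⁻¹.

0.0214 rad s⁻¹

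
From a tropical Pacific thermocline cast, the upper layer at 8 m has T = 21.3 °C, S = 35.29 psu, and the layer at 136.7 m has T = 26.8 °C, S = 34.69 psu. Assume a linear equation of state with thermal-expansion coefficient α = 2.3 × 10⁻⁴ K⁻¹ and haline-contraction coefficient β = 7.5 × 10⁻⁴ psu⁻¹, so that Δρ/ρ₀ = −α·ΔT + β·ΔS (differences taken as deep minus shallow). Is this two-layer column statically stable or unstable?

unstable

ΔT = 26.8 − 21.3 = +5.5 K and ΔS = 34.69 − 35.29 = -0.60 psu (deep − shallow).
−αΔT = -1.265 × 10⁻³; βΔS = -4.50 × 10⁻⁴; sum Δρ/ρ₀ = -1.715 × 10⁻³.
Δρ/ρ₀ < 0, so Δρ < 0: deeper water is lighter → statically unstable; the column would overturn.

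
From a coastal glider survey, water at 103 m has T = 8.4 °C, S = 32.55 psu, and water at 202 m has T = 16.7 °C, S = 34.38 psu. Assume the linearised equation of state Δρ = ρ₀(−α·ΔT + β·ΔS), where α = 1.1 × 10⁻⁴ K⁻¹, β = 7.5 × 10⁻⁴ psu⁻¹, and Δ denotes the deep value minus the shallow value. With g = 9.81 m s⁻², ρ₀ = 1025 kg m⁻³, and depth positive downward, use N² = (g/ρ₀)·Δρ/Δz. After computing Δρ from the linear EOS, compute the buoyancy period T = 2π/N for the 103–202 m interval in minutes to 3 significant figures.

15.5 min

ΔT = +8.3 K, ΔS = +1.83 psu (deep − shallow).
Δρ/ρ₀ = −αΔT + βΔS = -9.13 × 10⁻⁴ + 1.3725 × 10⁻³ = 4.595 × 10⁻⁴, so Δρ ≈ 0.4710 kg m⁻³.
N² = (g/ρ₀)·Δρ/Δz = g·(Δρ/ρ₀)/Δz = 9.81 × 4.595 × 10⁻⁴ / 99 = 4.5532 × 10⁻⁵ s⁻².
N = √(4.5532 × 10⁻⁵) = 6.7477 × 10⁻³ rad s⁻¹ → T = 2π/N = 931.16 s = 15.519 min ≈ 15.5 min.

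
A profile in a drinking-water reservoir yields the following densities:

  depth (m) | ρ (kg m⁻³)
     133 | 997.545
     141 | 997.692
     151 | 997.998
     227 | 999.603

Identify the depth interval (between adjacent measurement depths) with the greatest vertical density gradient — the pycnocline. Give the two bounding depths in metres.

141–151 m

Compute the density gradient over each adjacent pair:
  133–141 m: Δρ/Δz = 0.147/8 = 0.018 kg m⁻⁴
  141–151 m: Δρ/Δz = 0.306/10 = 0.031 kg m⁻⁴
  151–227 m: Δρ/Δz = 1.605/76 = 0.021 kg m⁻⁴
The largest gradient is in the 141–151 m interval — the pycnocline.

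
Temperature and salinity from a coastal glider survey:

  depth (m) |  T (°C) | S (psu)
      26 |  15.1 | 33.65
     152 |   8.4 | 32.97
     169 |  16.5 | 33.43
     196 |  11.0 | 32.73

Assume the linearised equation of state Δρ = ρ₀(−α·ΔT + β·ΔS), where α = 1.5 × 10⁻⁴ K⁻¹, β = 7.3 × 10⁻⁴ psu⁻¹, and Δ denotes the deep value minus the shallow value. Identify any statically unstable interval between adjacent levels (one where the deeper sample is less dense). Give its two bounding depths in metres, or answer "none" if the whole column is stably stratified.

152–169 m

Evaluate Δρ/ρ₀ = −αΔT + βΔS across each adjacent pair:
  26–152 m: −αΔT+βΔS = −(1.5 × 10⁻⁴)(-6.7)+(7.3 × 10⁻⁴)(-0.68) = 5.1 × 10⁻⁴ → stable
  152–169 m: −αΔT+βΔS = −(1.5 × 10⁻⁴)(+8.1)+(7.3 × 10⁻⁴)(+0.46) = -8.8 × 10⁻⁴ → UNSTABLE
  169–196 m: −αΔT+βΔS = −(1.5 × 10⁻⁴)(-5.5)+(7.3 × 10⁻⁴)(-0.70) = 3.1 × 10⁻⁴ → stable
The 152–169 m interval has Δρ < 0: lighter water underlies denser water.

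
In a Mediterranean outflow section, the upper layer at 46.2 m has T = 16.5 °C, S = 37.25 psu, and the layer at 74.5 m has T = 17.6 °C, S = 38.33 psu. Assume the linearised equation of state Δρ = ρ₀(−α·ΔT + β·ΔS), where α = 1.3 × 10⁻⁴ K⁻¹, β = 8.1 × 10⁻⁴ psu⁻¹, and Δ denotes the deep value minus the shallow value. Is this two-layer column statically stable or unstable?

stable

ΔT = 17.6 − 16.5 = +1.1 K and ΔS = 38.33 − 37.25 = +1.08 psu (deep − shallow).
−αΔT = -1.43 × 10⁻⁴; βΔS = 8.748 × 10⁻⁴; sum Δρ/ρ₀ = 7.318 × 10⁻⁴.
Δρ/ρ₀ > 0, so Δρ > 0: deeper water is denser → statically stable.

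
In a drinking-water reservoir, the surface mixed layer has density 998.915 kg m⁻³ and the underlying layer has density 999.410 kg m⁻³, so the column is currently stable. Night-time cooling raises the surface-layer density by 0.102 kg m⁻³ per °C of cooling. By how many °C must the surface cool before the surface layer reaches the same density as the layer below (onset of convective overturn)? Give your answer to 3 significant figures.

4.85 °C

Density deficit of the surface layer: 999.410 − 998.915 = 0.495 kg m⁻³.
Required change = 0.495 / 0.102 = 4.85 °C.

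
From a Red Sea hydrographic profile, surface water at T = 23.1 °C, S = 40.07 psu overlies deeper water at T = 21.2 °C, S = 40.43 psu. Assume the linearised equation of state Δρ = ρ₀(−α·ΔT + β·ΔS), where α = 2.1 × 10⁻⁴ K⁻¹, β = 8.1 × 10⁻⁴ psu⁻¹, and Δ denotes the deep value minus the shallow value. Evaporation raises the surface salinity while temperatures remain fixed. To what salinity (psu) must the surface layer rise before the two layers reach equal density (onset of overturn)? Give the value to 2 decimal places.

Neutral buoyancy requires −α(T_deep − T_surf) + β(S_deep − S_surf′) = 0.
S_surf′ = S_deep − (α/β)·ΔT = 40.43 − (2.1 × 10⁻⁴/8.1 × 10⁻⁴)·(-1.9) = 40.9226 psu.
Increase required: 40.9226 − 40.07 = 0.8526 psu.

40.92 psu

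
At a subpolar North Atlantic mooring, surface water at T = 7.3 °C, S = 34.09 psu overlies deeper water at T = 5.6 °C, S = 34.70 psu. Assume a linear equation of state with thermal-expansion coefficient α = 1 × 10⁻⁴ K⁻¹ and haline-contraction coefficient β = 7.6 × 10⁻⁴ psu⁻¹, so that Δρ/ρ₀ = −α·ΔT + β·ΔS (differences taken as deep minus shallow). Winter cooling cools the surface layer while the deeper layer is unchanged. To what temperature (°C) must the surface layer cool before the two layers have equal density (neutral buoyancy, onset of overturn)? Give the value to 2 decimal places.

0.96 °C

Neutral buoyancy requires Δρ = 0, i.e. −α(T_deep − T_surf′) + β(S_deep − S_surf) = 0.
T_surf′ = T_deep − (β/α)·ΔS = 5.6 − (7.6 × 10⁻⁴/1 × 10⁻⁴)·(+0.61) = 0.9640 °C.
Cooling required: 7.3 − (0.9640) = 6.3360 °C.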